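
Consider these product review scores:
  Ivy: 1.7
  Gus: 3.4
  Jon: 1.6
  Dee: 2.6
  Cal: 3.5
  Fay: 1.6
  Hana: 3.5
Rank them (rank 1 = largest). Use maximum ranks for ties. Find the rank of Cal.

2

Sorted (descending): 3.5, 3.5, 3.4, 2.6, 1.7, 1.6, 1.6
The 2 values of 3.5 occupy positions 1–2 → each gets rank 2.
The 2 values of 1.6 occupy positions 6–7 → each gets rank 7.
Cal has value 3.5 → rank 2.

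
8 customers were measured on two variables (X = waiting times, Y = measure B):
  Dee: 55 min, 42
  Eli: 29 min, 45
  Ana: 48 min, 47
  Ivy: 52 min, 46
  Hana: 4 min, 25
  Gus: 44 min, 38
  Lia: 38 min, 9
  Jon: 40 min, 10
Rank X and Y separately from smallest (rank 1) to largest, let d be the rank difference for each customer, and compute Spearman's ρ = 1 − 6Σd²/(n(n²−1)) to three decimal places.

0.500

Ranks of variable 1: 8, 2, 6, 7, 1, 5, 3, 4
Ranks of variable 2: 5, 6, 8, 7, 3, 4, 1, 2
d = r₁ − r₂: 3, -4, -2, 0, -2, 1, 2, 2
d²: 9, 16, 4, 0, 4, 1, 4, 4; Σd² = 42
ρ = 1 − 6·42/(8·63) = 1 − 252/504 = 0.500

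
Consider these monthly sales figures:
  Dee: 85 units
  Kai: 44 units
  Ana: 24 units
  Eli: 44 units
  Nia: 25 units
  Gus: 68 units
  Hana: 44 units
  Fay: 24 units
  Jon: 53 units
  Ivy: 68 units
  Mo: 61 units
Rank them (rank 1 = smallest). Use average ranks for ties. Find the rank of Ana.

1.5

Sorted (ascending): 24, 24, 25, 44, 44, 44, 53, 61, 68, 68, 85
The 2 values of 24 occupy positions 1–2 → average rank (1+2)/2 = 1.5.
The 3 values of 44 occupy positions 4–6 → average rank 5.
The 2 values of 68 occupy positions 9–10 → average rank (9+10)/2 = 9.5.
Ana has value 24 units → rank 1.5.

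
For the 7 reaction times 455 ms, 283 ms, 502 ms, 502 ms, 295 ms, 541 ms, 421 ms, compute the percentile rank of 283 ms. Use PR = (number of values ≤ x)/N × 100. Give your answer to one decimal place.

14.3

N = 7.
Strictly below 283: 0. Equal to 283: 1.
PR = 1/7 × 100 = 14.3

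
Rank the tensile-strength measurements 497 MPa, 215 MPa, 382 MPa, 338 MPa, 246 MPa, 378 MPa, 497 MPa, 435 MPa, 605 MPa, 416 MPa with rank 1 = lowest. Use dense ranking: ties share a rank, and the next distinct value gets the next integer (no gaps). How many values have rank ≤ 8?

9

Sorted (ascending): 215, 246, 338, 378, 382, 416, 435, 497, 497, 605
The 2 values of 497 share dense rank 8.
Remaining distinct values take the next consecutive integers.
Ranks ≤ 8: {1, 2, 3, 4, 5, 6, 7, 8, 8} → 9 values.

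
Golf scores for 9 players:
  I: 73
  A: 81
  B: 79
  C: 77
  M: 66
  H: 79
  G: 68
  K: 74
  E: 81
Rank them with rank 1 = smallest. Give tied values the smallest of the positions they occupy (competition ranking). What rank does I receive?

3

Sorted (ascending): 66, 68, 73, 74, 77, 79, 79, 81, 81
The 2 values of 79 occupy positions 6–7 → each gets rank 6.
The 2 values of 81 occupy positions 8–9 → each gets rank 8.
I has value 73 → rank 3.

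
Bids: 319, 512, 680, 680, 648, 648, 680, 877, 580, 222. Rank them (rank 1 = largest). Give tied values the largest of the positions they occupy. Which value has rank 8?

512

Sorted (descending): 877, 680, 680, 680, 648, 648, 580, 512, 319, 222
The 3 values of 680 occupy positions 2–4 → each gets rank 4.
The 2 values of 648 occupy positions 5–6 → each gets rank 6.
Rank 8 → value 512.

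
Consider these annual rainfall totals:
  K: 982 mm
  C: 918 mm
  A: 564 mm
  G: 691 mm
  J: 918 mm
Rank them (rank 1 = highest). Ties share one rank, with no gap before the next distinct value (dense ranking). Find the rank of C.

2

Sorted (descending): 982, 918, 918, 691, 564
The 2 values of 918 share dense rank 2.
Remaining distinct values take the next consecutive integers.
C has value 918 mm → rank 2.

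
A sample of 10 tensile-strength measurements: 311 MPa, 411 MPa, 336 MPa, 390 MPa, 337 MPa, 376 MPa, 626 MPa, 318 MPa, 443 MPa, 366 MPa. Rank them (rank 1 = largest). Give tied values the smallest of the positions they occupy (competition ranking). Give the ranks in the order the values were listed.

Sorted (descending): 626, 443, 411, 390, 376, 366, 337, 336, 318, 311
No ties — each value takes its position as its rank.

10, 3, 8, 4, 7, 5, 1, 9, 2, 6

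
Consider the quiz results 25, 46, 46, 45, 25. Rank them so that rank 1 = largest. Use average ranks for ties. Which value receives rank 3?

45

Sorted (descending): 46, 46, 45, 25, 25
The 2 values of 46 occupy positions 1–2 → average rank (1+2)/2 = 1.5.
The 2 values of 25 occupy positions 4–5 → average rank (4+5)/2 = 4.5.
Rank 3 → value 45.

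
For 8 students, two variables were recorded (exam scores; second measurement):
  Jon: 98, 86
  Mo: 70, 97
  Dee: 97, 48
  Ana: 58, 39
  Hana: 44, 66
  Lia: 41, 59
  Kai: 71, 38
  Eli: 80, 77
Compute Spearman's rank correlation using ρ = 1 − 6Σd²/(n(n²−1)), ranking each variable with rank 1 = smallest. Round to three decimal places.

Ranks of variable 1: 8, 4, 7, 3, 2, 1, 5, 6
Ranks of variable 2: 7, 8, 3, 2, 5, 4, 1, 6
d = r₁ − r₂: 1, -4, 4, 1, -3, -3, 4, 0
d²: 1, 16, 16, 1, 9, 9, 16, 0; Σd² = 68
ρ = 1 − 6·68/(8·63) = 1 − 408/504 = 0.190

0.190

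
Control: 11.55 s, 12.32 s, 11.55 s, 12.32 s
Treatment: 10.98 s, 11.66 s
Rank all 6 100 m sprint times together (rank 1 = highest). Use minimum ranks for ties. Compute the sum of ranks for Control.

Sorted (descending): 12.32, 12.32, 11.66, 11.55, 11.55, 10.98
The 2 values of 12.32 occupy positions 1–2 → each gets rank 1.
The 2 values of 11.55 occupy positions 4–5 → each gets rank 4.
Control values → pooled ranks: 11.55→4, 12.32→1, 11.55→4, 12.32→1
Rank sum = 4 + 1 + 4 + 1 = 10

10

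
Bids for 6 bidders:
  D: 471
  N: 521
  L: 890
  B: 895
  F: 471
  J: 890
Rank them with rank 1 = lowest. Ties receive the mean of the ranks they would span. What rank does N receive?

3

Sorted (ascending): 471, 471, 521, 890, 890, 895
The 2 values of 471 occupy positions 1–2 → average rank (1+2)/2 = 1.5.
The 2 values of 890 occupy positions 4–5 → average rank (4+5)/2 = 4.5.
N has value 521 → rank 3.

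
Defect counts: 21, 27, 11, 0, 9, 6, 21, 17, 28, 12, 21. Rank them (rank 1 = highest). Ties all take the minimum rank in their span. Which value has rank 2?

Sorted (descending): 28, 27, 21, 21, 21, 17, 12, 11, 9, 6, 0
The 3 values of 21 occupy positions 3–5 → each gets rank 3.
Rank 2 → value 27.

27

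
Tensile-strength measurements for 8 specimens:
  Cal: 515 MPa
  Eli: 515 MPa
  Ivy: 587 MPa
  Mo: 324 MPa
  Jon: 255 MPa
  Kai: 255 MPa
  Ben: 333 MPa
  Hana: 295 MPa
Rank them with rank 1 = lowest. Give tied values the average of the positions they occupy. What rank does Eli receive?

Sorted (ascending): 255, 255, 295, 324, 333, 515, 515, 587
The 2 values of 255 occupy positions 1–2 → average rank (1+2)/2 = 1.5.
The 2 values of 515 occupy positions 6–7 → average rank (6+7)/2 = 6.5.
Eli has value 515 MPa → rank 6.5.

6.5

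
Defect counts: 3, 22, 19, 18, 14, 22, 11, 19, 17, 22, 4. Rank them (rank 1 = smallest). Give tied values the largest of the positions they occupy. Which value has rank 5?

17

Sorted (ascending): 3, 4, 11, 14, 17, 18, 19, 19, 22, 22, 22
The 2 values of 19 occupy positions 7–8 → each gets rank 8.
The 3 values of 22 occupy positions 9–11 → each gets rank 11.
Rank 5 → value 17.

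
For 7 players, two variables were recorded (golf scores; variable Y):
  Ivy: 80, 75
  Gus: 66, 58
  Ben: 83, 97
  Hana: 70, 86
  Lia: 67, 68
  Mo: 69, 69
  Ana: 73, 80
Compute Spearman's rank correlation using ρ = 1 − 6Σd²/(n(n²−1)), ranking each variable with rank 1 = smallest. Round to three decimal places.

Ranks of variable 1: 6, 1, 7, 4, 2, 3, 5
Ranks of variable 2: 4, 1, 7, 6, 2, 3, 5
d = r₁ − r₂: 2, 0, 0, -2, 0, 0, 0
d²: 4, 0, 0, 4, 0, 0, 0; Σd² = 8
ρ = 1 − 6·8/(7·48) = 1 − 48/336 = 0.857

0.857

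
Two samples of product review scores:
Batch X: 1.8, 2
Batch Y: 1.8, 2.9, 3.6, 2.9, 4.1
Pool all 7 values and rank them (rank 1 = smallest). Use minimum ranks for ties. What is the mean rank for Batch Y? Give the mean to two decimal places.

Sorted (ascending): 1.8, 1.8, 2, 2.9, 2.9, 3.6, 4.1
The 2 values of 1.8 occupy positions 1–2 → each gets rank 1.
The 2 values of 2.9 occupy positions 4–5 → each gets rank 4.
Batch Y values → pooled ranks: 1.8→1, 2.9→4, 3.6→6, 2.9→4, 4.1→7
Mean rank = (1 + 4 + 6 + 4 + 7) / 5 = 4.40

4.40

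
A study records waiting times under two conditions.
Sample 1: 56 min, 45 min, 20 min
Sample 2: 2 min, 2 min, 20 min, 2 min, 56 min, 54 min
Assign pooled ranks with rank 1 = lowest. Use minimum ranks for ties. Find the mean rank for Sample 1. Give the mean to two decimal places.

Sorted (ascending): 2, 2, 2, 20, 20, 45, 54, 56, 56
The 3 values of 2 occupy positions 1–3 → each gets rank 1.
The 2 values of 20 occupy positions 4–5 → each gets rank 4.
The 2 values of 56 occupy positions 8–9 → each gets rank 8.
Sample 1 values → pooled ranks: 56→8, 45→6, 20→4
Mean rank = (8 + 6 + 4) / 3 = 6.00

6.00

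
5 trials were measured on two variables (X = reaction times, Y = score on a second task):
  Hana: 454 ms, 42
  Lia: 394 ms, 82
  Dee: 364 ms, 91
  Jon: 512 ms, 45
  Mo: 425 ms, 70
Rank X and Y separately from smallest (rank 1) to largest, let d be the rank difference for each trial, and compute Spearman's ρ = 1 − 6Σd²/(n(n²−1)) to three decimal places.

Ranks of variable 1: 4, 2, 1, 5, 3
Ranks of variable 2: 1, 4, 5, 2, 3
d = r₁ − r₂: 3, -2, -4, 3, 0
d²: 9, 4, 16, 9, 0; Σd² = 38
ρ = 1 − 6·38/(5·24) = 1 − 228/120 = -0.900

-0.900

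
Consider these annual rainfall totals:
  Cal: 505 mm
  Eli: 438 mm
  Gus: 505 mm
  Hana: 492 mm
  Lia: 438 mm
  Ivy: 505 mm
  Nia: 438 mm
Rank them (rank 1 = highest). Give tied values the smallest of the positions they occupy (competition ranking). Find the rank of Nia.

Sorted (descending): 505, 505, 505, 492, 438, 438, 438
The 3 values of 505 occupy positions 1–3 → each gets rank 1.
The 3 values of 438 occupy positions 5–7 → each gets rank 5.
Nia has value 438 mm → rank 5.

5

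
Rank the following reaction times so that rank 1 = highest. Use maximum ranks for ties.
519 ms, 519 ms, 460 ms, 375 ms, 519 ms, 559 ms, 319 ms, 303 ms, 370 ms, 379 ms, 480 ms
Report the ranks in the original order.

4, 4, 6, 8, 4, 1, 10, 11, 9, 7, 5

Sorted (descending): 559, 519, 519, 519, 480, 460, 379, 375, 370, 319, 303
The 3 values of 519 occupy positions 2–4 → each gets rank 4.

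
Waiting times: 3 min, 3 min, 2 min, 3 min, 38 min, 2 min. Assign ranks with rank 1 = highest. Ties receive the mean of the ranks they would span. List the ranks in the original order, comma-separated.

3, 3, 5.5, 3, 1, 5.5

Sorted (descending): 38, 3, 3, 3, 2, 2
The 3 values of 3 occupy positions 2–4 → average rank 3.
The 2 values of 2 occupy positions 5–6 → average rank (5+6)/2 = 5.5.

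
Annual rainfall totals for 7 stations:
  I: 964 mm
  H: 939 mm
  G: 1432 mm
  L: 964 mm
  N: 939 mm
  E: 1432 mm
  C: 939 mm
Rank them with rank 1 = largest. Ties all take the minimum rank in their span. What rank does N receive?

Sorted (descending): 1432, 1432, 964, 964, 939, 939, 939
The 2 values of 1432 occupy positions 1–2 → each gets rank 1.
The 2 values of 964 occupy positions 3–4 → each gets rank 3.
The 3 values of 939 occupy positions 5–7 → each gets rank 5.
N has value 939 mm → rank 5.

5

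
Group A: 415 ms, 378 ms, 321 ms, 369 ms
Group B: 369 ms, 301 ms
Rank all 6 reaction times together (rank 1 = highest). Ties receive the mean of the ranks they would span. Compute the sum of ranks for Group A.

11.5

Sorted (descending): 415, 378, 369, 369, 321, 301
The 2 values of 369 occupy positions 3–4 → average rank (3+4)/2 = 3.5.
Group A values → pooled ranks: 415→1, 378→2, 321→5, 369→3.5
Rank sum = 1 + 2 + 5 + 3.5 = 11.5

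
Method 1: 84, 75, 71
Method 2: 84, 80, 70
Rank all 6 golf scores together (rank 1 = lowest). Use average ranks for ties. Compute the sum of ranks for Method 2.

10.5

Sorted (ascending): 70, 71, 75, 80, 84, 84
The 2 values of 84 occupy positions 5–6 → average rank (5+6)/2 = 5.5.
Method 2 values → pooled ranks: 84→5.5, 80→4, 70→1
Rank sum = 5.5 + 4 + 1 = 10.5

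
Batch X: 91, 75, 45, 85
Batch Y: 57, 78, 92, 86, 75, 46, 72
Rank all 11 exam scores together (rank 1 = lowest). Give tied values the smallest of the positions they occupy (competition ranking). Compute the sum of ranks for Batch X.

Sorted (ascending): 45, 46, 57, 72, 75, 75, 78, 85, 86, 91, 92
The 2 values of 75 occupy positions 5–6 → each gets rank 5.
Batch X values → pooled ranks: 91→10, 75→5, 45→1, 85→8
Rank sum = 10 + 5 + 1 + 8 = 24

24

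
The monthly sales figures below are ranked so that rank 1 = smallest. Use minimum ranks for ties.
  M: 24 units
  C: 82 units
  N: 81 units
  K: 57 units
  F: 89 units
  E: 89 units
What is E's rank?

5

Sorted (ascending): 24, 57, 81, 82, 89, 89
The 2 values of 89 occupy positions 5–6 → each gets rank 5.
E has value 89 units → rank 5.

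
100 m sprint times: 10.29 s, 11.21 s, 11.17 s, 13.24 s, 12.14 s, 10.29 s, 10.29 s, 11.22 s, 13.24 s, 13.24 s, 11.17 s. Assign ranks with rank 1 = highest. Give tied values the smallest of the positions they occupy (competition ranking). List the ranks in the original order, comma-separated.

Sorted (descending): 13.24, 13.24, 13.24, 12.14, 11.22, 11.21, 11.17, 11.17, 10.29, 10.29, 10.29
The 3 values of 13.24 occupy positions 1–3 → each gets rank 1.
The 2 values of 11.17 occupy positions 7–8 → each gets rank 7.
The 3 values of 10.29 occupy positions 9–11 → each gets rank 9.

9, 6, 7, 1, 4, 9, 9, 5, 1, 1, 7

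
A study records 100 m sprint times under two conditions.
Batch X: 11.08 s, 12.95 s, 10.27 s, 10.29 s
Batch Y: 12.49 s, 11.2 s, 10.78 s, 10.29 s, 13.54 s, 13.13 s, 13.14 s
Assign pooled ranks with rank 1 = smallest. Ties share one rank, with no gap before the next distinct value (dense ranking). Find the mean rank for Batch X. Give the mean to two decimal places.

Sorted (ascending): 10.27, 10.29, 10.29, 10.78, 11.08, 11.2, 12.49, 12.95, 13.13, 13.14, 13.54
The 2 values of 10.29 share dense rank 2.
Remaining distinct values take the next consecutive integers.
Batch X values → pooled ranks: 11.08→4, 12.95→7, 10.27→1, 10.29→2
Mean rank = (4 + 7 + 1 + 2) / 4 = 3.50

3.50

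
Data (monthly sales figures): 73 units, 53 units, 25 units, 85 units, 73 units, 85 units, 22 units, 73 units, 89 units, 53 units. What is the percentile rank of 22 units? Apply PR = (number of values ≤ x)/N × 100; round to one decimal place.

N = 10.
Strictly below 22: 0. Equal to 22: 1.
PR = 1/10 × 100 = 10.0

10.0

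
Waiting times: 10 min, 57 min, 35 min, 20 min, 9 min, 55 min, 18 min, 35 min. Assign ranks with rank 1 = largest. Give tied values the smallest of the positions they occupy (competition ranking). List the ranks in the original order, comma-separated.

7, 1, 3, 5, 8, 2, 6, 3

Sorted (descending): 57, 55, 35, 35, 20, 18, 10, 9
The 2 values of 35 occupy positions 3–4 → each gets rank 3.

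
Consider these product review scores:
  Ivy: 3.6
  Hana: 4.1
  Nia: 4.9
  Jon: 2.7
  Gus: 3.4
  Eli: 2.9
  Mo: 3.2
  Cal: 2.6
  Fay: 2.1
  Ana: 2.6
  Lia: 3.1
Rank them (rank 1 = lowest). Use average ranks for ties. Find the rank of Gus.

Sorted (ascending): 2.1, 2.6, 2.6, 2.7, 2.9, 3.1, 3.2, 3.4, 3.6, 4.1, 4.9
The 2 values of 2.6 occupy positions 2–3 → average rank (2+3)/2 = 2.5.
Gus has value 3.4 → rank 8.

8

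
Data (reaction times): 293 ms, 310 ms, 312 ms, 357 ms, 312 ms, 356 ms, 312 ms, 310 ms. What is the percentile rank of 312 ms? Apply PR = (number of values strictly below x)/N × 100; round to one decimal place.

N = 8.
Strictly below 312: 3. Equal to 312: 3.
PR = 3/8 × 100 = 37.5

37.5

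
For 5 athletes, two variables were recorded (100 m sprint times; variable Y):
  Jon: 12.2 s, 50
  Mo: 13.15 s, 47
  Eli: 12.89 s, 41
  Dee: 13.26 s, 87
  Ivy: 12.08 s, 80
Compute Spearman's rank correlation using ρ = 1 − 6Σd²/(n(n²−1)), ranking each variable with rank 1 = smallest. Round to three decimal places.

Ranks of variable 1: 2, 4, 3, 5, 1
Ranks of variable 2: 3, 2, 1, 5, 4
d = r₁ − r₂: -1, 2, 2, 0, -3
d²: 1, 4, 4, 0, 9; Σd² = 18
ρ = 1 − 6·18/(5·24) = 1 − 108/120 = 0.100

0.100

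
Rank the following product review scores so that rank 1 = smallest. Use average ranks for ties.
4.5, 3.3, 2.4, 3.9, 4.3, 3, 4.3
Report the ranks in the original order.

Sorted (ascending): 2.4, 3, 3.3, 3.9, 4.3, 4.3, 4.5
The 2 values of 4.3 occupy positions 5–6 → average rank (5+6)/2 = 5.5.

7, 3, 1, 4, 5.5, 2, 5.5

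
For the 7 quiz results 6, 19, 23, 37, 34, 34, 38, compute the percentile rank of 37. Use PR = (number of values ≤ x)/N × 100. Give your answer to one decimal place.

N = 7.
Strictly below 37: 5. Equal to 37: 1.
PR = 6/7 × 100 = 85.7

85.7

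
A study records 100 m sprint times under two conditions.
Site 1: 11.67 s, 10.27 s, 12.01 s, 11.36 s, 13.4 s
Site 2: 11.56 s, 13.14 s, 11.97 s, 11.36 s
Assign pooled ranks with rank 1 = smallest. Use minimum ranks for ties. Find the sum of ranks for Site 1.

Sorted (ascending): 10.27, 11.36, 11.36, 11.56, 11.67, 11.97, 12.01, 13.14, 13.4
The 2 values of 11.36 occupy positions 2–3 → each gets rank 2.
Site 1 values → pooled ranks: 11.67→5, 10.27→1, 12.01→7, 11.36→2, 13.4→9
Rank sum = 5 + 1 + 7 + 2 + 9 = 24

24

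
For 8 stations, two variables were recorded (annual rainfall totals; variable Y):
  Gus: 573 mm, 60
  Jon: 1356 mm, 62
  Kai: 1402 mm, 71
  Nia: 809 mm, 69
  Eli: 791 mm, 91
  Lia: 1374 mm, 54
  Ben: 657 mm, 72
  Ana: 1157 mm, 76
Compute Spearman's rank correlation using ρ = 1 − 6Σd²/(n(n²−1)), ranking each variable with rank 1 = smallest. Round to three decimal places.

Ranks of variable 1: 1, 6, 8, 4, 3, 7, 2, 5
Ranks of variable 2: 2, 3, 5, 4, 8, 1, 6, 7
d = r₁ − r₂: -1, 3, 3, 0, -5, 6, -4, -2
d²: 1, 9, 9, 0, 25, 36, 16, 4; Σd² = 100
ρ = 1 − 6·100/(8·63) = 1 − 600/504 = -0.190

-0.190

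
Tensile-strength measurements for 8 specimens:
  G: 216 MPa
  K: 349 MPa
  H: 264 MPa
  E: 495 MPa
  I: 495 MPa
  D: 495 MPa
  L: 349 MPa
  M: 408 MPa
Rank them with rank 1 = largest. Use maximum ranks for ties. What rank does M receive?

4

Sorted (descending): 495, 495, 495, 408, 349, 349, 264, 216
The 3 values of 495 occupy positions 1–3 → each gets rank 3.
The 2 values of 349 occupy positions 5–6 → each gets rank 6.
M has value 408 MPa → rank 4.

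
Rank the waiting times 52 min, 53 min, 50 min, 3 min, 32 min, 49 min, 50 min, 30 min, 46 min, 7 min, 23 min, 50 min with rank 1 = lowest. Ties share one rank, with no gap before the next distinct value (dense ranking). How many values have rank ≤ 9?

Sorted (ascending): 3, 7, 23, 30, 32, 46, 49, 50, 50, 50, 52, 53
The 3 values of 50 share dense rank 8.
Remaining distinct values take the next consecutive integers.
Ranks ≤ 9: {1, 2, 3, 4, 5, 6, 7, 8, 8, 8, 9} → 11 values.

11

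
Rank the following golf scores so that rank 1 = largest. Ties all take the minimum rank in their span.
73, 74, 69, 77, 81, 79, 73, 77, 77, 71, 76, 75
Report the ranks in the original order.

Sorted (descending): 81, 79, 77, 77, 77, 76, 75, 74, 73, 73, 71, 69
The 3 values of 77 occupy positions 3–5 → each gets rank 3.
The 2 values of 73 occupy positions 9–10 → each gets rank 9.

9, 8, 12, 3, 1, 2, 9, 3, 3, 11, 6, 7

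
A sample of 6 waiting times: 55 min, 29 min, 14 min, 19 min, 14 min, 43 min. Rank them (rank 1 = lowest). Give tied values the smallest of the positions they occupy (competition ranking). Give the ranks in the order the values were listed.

Sorted (ascending): 14, 14, 19, 29, 43, 55
The 2 values of 14 occupy positions 1–2 → each gets rank 1.

6, 4, 1, 3, 1, 5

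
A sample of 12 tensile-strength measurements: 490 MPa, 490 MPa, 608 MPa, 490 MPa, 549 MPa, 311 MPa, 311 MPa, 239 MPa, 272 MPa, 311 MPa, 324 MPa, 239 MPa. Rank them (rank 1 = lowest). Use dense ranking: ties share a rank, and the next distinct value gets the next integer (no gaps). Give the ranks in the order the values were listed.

Sorted (ascending): 239, 239, 272, 311, 311, 311, 324, 490, 490, 490, 549, 608
The 2 values of 239 share dense rank 1.
The 3 values of 311 share dense rank 3.
The 3 values of 490 share dense rank 5.
Remaining distinct values take the next consecutive integers.

5, 5, 7, 5, 6, 3, 3, 1, 2, 3, 4, 1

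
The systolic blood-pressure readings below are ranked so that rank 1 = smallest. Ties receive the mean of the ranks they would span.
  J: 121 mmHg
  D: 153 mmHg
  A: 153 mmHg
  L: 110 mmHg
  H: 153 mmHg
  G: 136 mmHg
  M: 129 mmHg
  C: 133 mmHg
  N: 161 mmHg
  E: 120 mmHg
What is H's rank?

8

Sorted (ascending): 110, 120, 121, 129, 133, 136, 153, 153, 153, 161
The 3 values of 153 occupy positions 7–9 → average rank 8.
H has value 153 mmHg → rank 8.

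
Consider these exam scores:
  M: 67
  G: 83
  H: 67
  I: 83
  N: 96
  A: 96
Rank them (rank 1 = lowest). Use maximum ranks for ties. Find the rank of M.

2

Sorted (ascending): 67, 67, 83, 83, 96, 96
The 2 values of 67 occupy positions 1–2 → each gets rank 2.
The 2 values of 83 occupy positions 3–4 → each gets rank 4.
The 2 values of 96 occupy positions 5–6 → each gets rank 6.
M has value 67 → rank 2.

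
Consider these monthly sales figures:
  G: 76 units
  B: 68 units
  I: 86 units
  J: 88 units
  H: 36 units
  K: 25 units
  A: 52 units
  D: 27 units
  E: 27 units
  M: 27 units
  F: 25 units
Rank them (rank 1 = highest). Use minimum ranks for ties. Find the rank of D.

Sorted (descending): 88, 86, 76, 68, 52, 36, 27, 27, 27, 25, 25
The 3 values of 27 occupy positions 7–9 → each gets rank 7.
The 2 values of 25 occupy positions 10–11 → each gets rank 10.
D has value 27 units → rank 7.

7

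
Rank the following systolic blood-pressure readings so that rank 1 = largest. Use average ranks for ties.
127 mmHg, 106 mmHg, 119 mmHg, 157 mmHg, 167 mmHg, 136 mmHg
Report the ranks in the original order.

4, 6, 5, 2, 1, 3

Sorted (descending): 167, 157, 136, 127, 119, 106
No ties — each value takes its position as its rank.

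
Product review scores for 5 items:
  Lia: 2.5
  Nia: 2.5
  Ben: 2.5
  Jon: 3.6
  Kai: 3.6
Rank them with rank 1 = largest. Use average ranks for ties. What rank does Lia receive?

4

Sorted (descending): 3.6, 3.6, 2.5, 2.5, 2.5
The 2 values of 3.6 occupy positions 1–2 → average rank (1+2)/2 = 1.5.
The 3 values of 2.5 occupy positions 3–5 → average rank 4.
Lia has value 2.5 → rank 4.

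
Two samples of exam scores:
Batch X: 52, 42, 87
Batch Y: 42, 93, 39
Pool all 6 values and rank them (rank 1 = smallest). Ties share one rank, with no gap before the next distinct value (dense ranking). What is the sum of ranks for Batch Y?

8

Sorted (ascending): 39, 42, 42, 52, 87, 93
The 2 values of 42 share dense rank 2.
Remaining distinct values take the next consecutive integers.
Batch Y values → pooled ranks: 42→2, 93→5, 39→1
Rank sum = 2 + 5 + 1 = 8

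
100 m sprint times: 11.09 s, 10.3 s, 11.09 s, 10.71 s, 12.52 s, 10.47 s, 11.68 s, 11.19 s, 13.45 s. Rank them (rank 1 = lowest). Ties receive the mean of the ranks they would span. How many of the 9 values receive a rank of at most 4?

Sorted (ascending): 10.3, 10.47, 10.71, 11.09, 11.09, 11.19, 11.68, 12.52, 13.45
The 2 values of 11.09 occupy positions 4–5 → average rank (4+5)/2 = 4.5.
Ranks ≤ 4: {1, 2, 3} → 3 values.

3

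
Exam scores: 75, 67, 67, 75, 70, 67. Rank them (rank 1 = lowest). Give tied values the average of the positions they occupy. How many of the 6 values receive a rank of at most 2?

3

Sorted (ascending): 67, 67, 67, 70, 75, 75
The 3 values of 67 occupy positions 1–3 → average rank 2.
The 2 values of 75 occupy positions 5–6 → average rank (5+6)/2 = 5.5.
Ranks ≤ 2: {2, 2, 2} → 3 values.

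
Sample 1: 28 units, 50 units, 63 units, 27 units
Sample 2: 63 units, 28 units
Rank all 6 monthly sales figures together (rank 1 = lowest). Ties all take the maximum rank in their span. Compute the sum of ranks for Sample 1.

Sorted (ascending): 27, 28, 28, 50, 63, 63
The 2 values of 28 occupy positions 2–3 → each gets rank 3.
The 2 values of 63 occupy positions 5–6 → each gets rank 6.
Sample 1 values → pooled ranks: 28→3, 50→4, 63→6, 27→1
Rank sum = 3 + 4 + 6 + 1 = 14

14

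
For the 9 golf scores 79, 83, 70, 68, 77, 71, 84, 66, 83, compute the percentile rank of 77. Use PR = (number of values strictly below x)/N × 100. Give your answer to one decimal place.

44.4

N = 9.
Strictly below 77: 4. Equal to 77: 1.
PR = 4/9 × 100 = 44.4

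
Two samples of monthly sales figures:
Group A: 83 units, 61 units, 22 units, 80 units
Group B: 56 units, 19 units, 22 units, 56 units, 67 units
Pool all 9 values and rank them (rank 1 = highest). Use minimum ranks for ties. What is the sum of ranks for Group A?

14

Sorted (descending): 83, 80, 67, 61, 56, 56, 22, 22, 19
The 2 values of 56 occupy positions 5–6 → each gets rank 5.
The 2 values of 22 occupy positions 7–8 → each gets rank 7.
Group A values → pooled ranks: 83→1, 61→4, 22→7, 80→2
Rank sum = 1 + 4 + 7 + 2 = 14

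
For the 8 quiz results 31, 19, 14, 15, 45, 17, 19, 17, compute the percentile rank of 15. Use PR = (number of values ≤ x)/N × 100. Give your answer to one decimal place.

25.0

N = 8.
Strictly below 15: 1. Equal to 15: 1.
PR = 2/8 × 100 = 25.0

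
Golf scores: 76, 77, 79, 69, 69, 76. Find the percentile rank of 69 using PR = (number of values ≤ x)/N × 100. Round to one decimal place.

N = 6.
Strictly below 69: 0. Equal to 69: 2.
PR = 2/6 × 100 = 33.3

33.3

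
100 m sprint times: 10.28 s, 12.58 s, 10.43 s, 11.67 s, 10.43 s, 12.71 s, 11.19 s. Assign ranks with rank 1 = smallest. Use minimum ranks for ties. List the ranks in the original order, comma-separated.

Sorted (ascending): 10.28, 10.43, 10.43, 11.19, 11.67, 12.58, 12.71
The 2 values of 10.43 occupy positions 2–3 → each gets rank 2.

1, 6, 2, 5, 2, 7, 4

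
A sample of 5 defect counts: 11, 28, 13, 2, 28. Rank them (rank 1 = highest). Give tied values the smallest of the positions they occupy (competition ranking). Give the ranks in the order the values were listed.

Sorted (descending): 28, 28, 13, 11, 2
The 2 values of 28 occupy positions 1–2 → each gets rank 1.

4, 1, 3, 5, 1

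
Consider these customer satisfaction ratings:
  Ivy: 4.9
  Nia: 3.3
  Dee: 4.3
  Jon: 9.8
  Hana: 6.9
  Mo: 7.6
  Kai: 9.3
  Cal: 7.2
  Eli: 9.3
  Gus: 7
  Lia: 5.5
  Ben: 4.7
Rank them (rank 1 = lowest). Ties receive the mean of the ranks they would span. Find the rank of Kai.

10.5

Sorted (ascending): 3.3, 4.3, 4.7, 4.9, 5.5, 6.9, 7, 7.2, 7.6, 9.3, 9.3, 9.8
The 2 values of 9.3 occupy positions 10–11 → average rank (10+11)/2 = 10.5.
Kai has value 9.3 → rank 10.5.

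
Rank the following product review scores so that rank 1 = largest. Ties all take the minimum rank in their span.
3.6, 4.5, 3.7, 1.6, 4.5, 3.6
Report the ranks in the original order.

4, 1, 3, 6, 1, 4

Sorted (descending): 4.5, 4.5, 3.7, 3.6, 3.6, 1.6
The 2 values of 4.5 occupy positions 1–2 → each gets rank 1.
The 2 values of 3.6 occupy positions 4–5 → each gets rank 4.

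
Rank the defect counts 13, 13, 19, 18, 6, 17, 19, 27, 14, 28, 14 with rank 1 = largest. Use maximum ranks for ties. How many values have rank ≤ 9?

8

Sorted (descending): 28, 27, 19, 19, 18, 17, 14, 14, 13, 13, 6
The 2 values of 19 occupy positions 3–4 → each gets rank 4.
The 2 values of 14 occupy positions 7–8 → each gets rank 8.
The 2 values of 13 occupy positions 9–10 → each gets rank 10.
Ranks ≤ 9: {1, 2, 4, 4, 5, 6, 8, 8} → 8 values.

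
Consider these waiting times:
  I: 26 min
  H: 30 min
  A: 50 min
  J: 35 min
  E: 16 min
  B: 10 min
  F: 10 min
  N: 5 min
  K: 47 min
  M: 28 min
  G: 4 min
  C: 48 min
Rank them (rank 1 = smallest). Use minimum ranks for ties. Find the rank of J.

Sorted (ascending): 4, 5, 10, 10, 16, 26, 28, 30, 35, 47, 48, 50
The 2 values of 10 occupy positions 3–4 → each gets rank 3.
J has value 35 min → rank 9.

9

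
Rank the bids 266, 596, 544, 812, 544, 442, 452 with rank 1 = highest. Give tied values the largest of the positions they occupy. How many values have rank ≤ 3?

2

Sorted (descending): 812, 596, 544, 544, 452, 442, 266
The 2 values of 544 occupy positions 3–4 → each gets rank 4.
Ranks ≤ 3: {1, 2} → 2 values.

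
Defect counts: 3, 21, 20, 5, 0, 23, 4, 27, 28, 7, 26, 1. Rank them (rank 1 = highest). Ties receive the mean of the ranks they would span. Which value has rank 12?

0

Sorted (descending): 28, 27, 26, 23, 21, 20, 7, 5, 4, 3, 1, 0
No ties — each value takes its position as its rank.
Rank 12 → value 0.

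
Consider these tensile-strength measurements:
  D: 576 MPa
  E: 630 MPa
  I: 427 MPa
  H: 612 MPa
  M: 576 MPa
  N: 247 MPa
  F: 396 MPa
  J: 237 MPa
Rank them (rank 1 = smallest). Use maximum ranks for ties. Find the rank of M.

6

Sorted (ascending): 237, 247, 396, 427, 576, 576, 612, 630
The 2 values of 576 occupy positions 5–6 → each gets rank 6.
M has value 576 MPa → rank 6.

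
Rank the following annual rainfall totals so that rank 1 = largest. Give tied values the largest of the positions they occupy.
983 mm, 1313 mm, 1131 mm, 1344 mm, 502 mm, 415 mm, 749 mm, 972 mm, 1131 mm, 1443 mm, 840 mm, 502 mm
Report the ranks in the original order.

Sorted (descending): 1443, 1344, 1313, 1131, 1131, 983, 972, 840, 749, 502, 502, 415
The 2 values of 1131 occupy positions 4–5 → each gets rank 5.
The 2 values of 502 occupy positions 10–11 → each gets rank 11.

6, 3, 5, 2, 11, 12, 9, 7, 5, 1, 8, 11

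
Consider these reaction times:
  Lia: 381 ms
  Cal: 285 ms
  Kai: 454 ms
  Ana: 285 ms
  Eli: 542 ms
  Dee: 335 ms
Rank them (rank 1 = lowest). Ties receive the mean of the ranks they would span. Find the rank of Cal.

Sorted (ascending): 285, 285, 335, 381, 454, 542
The 2 values of 285 occupy positions 1–2 → average rank (1+2)/2 = 1.5.
Cal has value 285 ms → rank 1.5.

1.5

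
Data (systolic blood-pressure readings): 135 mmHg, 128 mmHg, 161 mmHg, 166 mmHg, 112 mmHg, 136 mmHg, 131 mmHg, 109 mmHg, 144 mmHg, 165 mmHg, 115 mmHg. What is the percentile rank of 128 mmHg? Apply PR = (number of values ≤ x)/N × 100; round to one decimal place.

36.4

N = 11.
Strictly below 128: 3. Equal to 128: 1.
PR = 4/11 × 100 = 36.4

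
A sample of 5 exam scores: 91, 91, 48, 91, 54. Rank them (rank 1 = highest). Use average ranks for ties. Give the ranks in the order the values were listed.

2, 2, 5, 2, 4

Sorted (descending): 91, 91, 91, 54, 48
The 3 values of 91 occupy positions 1–3 → average rank 2.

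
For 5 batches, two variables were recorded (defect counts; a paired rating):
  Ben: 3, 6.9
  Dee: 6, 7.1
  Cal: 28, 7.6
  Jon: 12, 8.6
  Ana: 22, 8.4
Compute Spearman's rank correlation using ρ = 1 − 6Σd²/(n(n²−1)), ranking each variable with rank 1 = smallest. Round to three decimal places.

0.600

Ranks of variable 1: 1, 2, 5, 3, 4
Ranks of variable 2: 1, 2, 3, 5, 4
d = r₁ − r₂: 0, 0, 2, -2, 0
d²: 0, 0, 4, 4, 0; Σd² = 8
ρ = 1 − 6·8/(5·24) = 1 − 48/120 = 0.600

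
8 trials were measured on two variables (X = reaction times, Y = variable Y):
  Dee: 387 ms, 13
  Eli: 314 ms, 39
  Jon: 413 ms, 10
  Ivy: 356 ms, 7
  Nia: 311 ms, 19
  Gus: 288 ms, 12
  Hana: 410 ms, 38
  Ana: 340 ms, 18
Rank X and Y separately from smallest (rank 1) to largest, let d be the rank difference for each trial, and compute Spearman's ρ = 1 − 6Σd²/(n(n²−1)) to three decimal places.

-0.214

Ranks of variable 1: 6, 3, 8, 5, 2, 1, 7, 4
Ranks of variable 2: 4, 8, 2, 1, 6, 3, 7, 5
d = r₁ − r₂: 2, -5, 6, 4, -4, -2, 0, -1
d²: 4, 25, 36, 16, 16, 4, 0, 1; Σd² = 102
ρ = 1 − 6·102/(8·63) = 1 − 612/504 = -0.214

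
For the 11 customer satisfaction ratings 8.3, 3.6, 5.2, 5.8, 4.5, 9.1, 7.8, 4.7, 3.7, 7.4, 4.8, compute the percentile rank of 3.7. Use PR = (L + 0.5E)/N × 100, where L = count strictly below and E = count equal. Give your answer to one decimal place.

N = 11.
Strictly below 3.7: 1. Equal to 3.7: 1.
PR = (1 + 0.5·1)/11 × 100 = 13.6

13.6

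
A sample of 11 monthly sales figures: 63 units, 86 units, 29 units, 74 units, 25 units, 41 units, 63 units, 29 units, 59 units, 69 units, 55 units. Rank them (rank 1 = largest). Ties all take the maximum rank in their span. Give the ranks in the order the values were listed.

5, 1, 10, 2, 11, 8, 5, 10, 6, 3, 7

Sorted (descending): 86, 74, 69, 63, 63, 59, 55, 41, 29, 29, 25
The 2 values of 63 occupy positions 4–5 → each gets rank 5.
The 2 values of 29 occupy positions 9–10 → each gets rank 10.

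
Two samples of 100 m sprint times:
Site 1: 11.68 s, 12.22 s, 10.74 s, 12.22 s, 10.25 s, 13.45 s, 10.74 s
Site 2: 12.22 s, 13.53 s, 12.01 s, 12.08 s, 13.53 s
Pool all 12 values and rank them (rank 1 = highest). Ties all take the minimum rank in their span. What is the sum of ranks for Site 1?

52

Sorted (descending): 13.53, 13.53, 13.45, 12.22, 12.22, 12.22, 12.08, 12.01, 11.68, 10.74, 10.74, 10.25
The 2 values of 13.53 occupy positions 1–2 → each gets rank 1.
The 3 values of 12.22 occupy positions 4–6 → each gets rank 4.
The 2 values of 10.74 occupy positions 10–11 → each gets rank 10.
Site 1 values → pooled ranks: 11.68→9, 12.22→4, 10.74→10, 12.22→4, 10.25→12, 13.45→3, 10.74→10
Rank sum = 9 + 4 + 10 + 4 + 12 + 3 + 10 = 52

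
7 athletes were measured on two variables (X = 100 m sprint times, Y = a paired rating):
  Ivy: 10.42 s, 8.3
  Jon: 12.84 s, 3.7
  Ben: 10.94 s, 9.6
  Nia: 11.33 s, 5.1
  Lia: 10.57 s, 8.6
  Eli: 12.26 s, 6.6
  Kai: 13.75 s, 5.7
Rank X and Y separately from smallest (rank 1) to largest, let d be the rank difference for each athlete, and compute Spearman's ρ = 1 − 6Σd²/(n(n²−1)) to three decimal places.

-0.679

Ranks of variable 1: 1, 6, 3, 4, 2, 5, 7
Ranks of variable 2: 5, 1, 7, 2, 6, 4, 3
d = r₁ − r₂: -4, 5, -4, 2, -4, 1, 4
d²: 16, 25, 16, 4, 16, 1, 16; Σd² = 94
ρ = 1 − 6·94/(7·48) = 1 − 564/336 = -0.679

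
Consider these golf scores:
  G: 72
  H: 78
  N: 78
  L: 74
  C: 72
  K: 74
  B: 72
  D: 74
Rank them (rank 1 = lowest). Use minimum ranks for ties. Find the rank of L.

4

Sorted (ascending): 72, 72, 72, 74, 74, 74, 78, 78
The 3 values of 72 occupy positions 1–3 → each gets rank 1.
The 3 values of 74 occupy positions 4–6 → each gets rank 4.
The 2 values of 78 occupy positions 7–8 → each gets rank 7.
L has value 74 → rank 4.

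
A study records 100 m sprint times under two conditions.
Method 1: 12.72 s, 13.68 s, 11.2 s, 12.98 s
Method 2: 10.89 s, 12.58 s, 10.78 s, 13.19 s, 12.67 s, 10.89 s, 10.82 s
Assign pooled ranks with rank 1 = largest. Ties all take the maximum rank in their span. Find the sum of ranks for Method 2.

Sorted (descending): 13.68, 13.19, 12.98, 12.72, 12.67, 12.58, 11.2, 10.89, 10.89, 10.82, 10.78
The 2 values of 10.89 occupy positions 8–9 → each gets rank 9.
Method 2 values → pooled ranks: 10.89→9, 12.58→6, 10.78→11, 13.19→2, 12.67→5, 10.89→9, 10.82→10
Rank sum = 9 + 6 + 11 + 2 + 5 + 9 + 10 = 52

52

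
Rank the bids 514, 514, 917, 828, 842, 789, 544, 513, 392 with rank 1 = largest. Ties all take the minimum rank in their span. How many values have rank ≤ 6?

Sorted (descending): 917, 842, 828, 789, 544, 514, 514, 513, 392
The 2 values of 514 occupy positions 6–7 → each gets rank 6.
Ranks ≤ 6: {1, 2, 3, 4, 5, 6, 6} → 7 values.

7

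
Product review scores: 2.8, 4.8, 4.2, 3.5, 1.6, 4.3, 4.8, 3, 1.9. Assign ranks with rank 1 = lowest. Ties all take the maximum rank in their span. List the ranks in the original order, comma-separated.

Sorted (ascending): 1.6, 1.9, 2.8, 3, 3.5, 4.2, 4.3, 4.8, 4.8
The 2 values of 4.8 occupy positions 8–9 → each gets rank 9.

3, 9, 6, 5, 1, 7, 9, 4, 2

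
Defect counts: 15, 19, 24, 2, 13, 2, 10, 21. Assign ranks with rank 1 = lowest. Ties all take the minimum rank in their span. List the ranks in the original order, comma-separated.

5, 6, 8, 1, 4, 1, 3, 7

Sorted (ascending): 2, 2, 10, 13, 15, 19, 21, 24
The 2 values of 2 occupy positions 1–2 → each gets rank 1.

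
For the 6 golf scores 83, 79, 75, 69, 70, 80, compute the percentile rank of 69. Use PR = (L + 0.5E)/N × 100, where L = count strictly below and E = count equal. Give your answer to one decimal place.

8.3

N = 6.
Strictly below 69: 0. Equal to 69: 1.
PR = (0 + 0.5·1)/6 × 100 = 8.3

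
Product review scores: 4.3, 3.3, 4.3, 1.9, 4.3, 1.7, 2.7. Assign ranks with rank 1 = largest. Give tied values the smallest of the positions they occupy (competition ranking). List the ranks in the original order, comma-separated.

Sorted (descending): 4.3, 4.3, 4.3, 3.3, 2.7, 1.9, 1.7
The 3 values of 4.3 occupy positions 1–3 → each gets rank 1.

1, 4, 1, 6, 1, 7, 5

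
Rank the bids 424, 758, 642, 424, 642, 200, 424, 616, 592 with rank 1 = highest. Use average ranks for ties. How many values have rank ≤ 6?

5

Sorted (descending): 758, 642, 642, 616, 592, 424, 424, 424, 200
The 2 values of 642 occupy positions 2–3 → average rank (2+3)/2 = 2.5.
The 3 values of 424 occupy positions 6–8 → average rank 7.
Ranks ≤ 6: {1, 2.5, 2.5, 4, 5} → 5 values.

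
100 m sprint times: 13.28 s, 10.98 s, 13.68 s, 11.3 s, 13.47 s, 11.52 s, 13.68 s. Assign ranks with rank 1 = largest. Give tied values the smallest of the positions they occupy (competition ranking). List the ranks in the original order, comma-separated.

Sorted (descending): 13.68, 13.68, 13.47, 13.28, 11.52, 11.3, 10.98
The 2 values of 13.68 occupy positions 1–2 → each gets rank 1.

4, 7, 1, 6, 3, 5, 1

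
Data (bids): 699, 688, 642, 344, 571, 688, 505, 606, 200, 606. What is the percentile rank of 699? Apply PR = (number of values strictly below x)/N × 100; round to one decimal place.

N = 10.
Strictly below 699: 9. Equal to 699: 1.
PR = 9/10 × 100 = 90.0

90.0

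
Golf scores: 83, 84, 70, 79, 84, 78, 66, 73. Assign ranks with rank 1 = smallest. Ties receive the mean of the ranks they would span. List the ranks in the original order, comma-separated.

6, 7.5, 2, 5, 7.5, 4, 1, 3

Sorted (ascending): 66, 70, 73, 78, 79, 83, 84, 84
The 2 values of 84 occupy positions 7–8 → average rank (7+8)/2 = 7.5.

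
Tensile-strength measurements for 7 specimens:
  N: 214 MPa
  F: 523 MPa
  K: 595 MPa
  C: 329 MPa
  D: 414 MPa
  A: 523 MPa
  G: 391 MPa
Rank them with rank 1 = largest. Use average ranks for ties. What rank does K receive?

Sorted (descending): 595, 523, 523, 414, 391, 329, 214
The 2 values of 523 occupy positions 2–3 → average rank (2+3)/2 = 2.5.
K has value 595 MPa → rank 1.

1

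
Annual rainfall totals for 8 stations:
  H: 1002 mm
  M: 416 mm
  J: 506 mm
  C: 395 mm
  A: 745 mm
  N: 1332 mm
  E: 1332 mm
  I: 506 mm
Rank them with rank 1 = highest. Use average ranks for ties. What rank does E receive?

1.5

Sorted (descending): 1332, 1332, 1002, 745, 506, 506, 416, 395
The 2 values of 1332 occupy positions 1–2 → average rank (1+2)/2 = 1.5.
The 2 values of 506 occupy positions 5–6 → average rank (5+6)/2 = 5.5.
E has value 1332 mm → rank 1.5.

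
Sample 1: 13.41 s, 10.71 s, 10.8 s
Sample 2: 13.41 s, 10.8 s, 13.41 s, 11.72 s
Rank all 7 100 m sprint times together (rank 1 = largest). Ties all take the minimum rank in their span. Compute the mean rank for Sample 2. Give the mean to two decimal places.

Sorted (descending): 13.41, 13.41, 13.41, 11.72, 10.8, 10.8, 10.71
The 3 values of 13.41 occupy positions 1–3 → each gets rank 1.
The 2 values of 10.8 occupy positions 5–6 → each gets rank 5.
Sample 2 values → pooled ranks: 13.41→1, 10.8→5, 13.41→1, 11.72→4
Mean rank = (1 + 5 + 1 + 4) / 4 = 2.75

2.75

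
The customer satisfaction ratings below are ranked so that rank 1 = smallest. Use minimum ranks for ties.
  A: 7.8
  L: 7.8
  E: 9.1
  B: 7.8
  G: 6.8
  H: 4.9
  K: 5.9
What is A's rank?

4

Sorted (ascending): 4.9, 5.9, 6.8, 7.8, 7.8, 7.8, 9.1
The 3 values of 7.8 occupy positions 4–6 → each gets rank 4.
A has value 7.8 → rank 4.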